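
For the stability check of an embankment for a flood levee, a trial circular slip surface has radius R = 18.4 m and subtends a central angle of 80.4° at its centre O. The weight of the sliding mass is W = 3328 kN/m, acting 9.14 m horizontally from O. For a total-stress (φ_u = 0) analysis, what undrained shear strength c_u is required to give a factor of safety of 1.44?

FS = c_u·L_a·R / (W·d), so c_u = FS·W·d / (L_a·R).
Arc length L_a = R·θ = 18.4·(80.4°·π/180) = 18.4·1.4032 = 25.82 m
c_u = 1.44·3328·9.14 / (25.82·18.4) = 43801.8 / 475.08 = 92.20 kPa

c_u = 92.2 kPa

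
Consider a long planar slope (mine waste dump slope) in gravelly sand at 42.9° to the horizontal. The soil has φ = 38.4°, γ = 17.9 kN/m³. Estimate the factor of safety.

For a dry cohesionless infinite slope the factor of safety is FS = tanφ / tanβ.
FS = tan38.4° / tan42.9° = 0.7926 / 0.9293 = 0.853

FS = 0.85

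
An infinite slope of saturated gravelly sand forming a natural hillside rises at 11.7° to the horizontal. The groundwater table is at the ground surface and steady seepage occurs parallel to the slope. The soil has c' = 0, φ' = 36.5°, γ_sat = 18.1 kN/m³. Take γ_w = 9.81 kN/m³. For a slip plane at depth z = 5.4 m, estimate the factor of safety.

FS = 1.64

With seepage parallel to the slope and the water table at the surface, the effective normal stress on the slip plane uses the buoyant unit weight γ' = γ_sat − γ_w while the driving shear stress uses γ_sat:
FS = [c' + γ' z cos²β tanφ'] / [γ_sat z sinβ cosβ]
(For c' = 0 this reduces to FS = (γ'/γ_sat)·tanφ'/tanβ.)
γ' = 18.1 − 9.81 = 8.29 kN/m³
Numerator = 0.0 + 8.29·5.4·cos²11.7°·tan36.5° = 0.0 + 8.29·5.4·0.9589·0.7400 = 31.763 kPa
Denominator = 18.1·5.4·sin11.7°·cos11.7° = 18.1·5.4·0.2028·0.9792 = 19.409 kPa
FS = 31.763 / 19.409 = 1.637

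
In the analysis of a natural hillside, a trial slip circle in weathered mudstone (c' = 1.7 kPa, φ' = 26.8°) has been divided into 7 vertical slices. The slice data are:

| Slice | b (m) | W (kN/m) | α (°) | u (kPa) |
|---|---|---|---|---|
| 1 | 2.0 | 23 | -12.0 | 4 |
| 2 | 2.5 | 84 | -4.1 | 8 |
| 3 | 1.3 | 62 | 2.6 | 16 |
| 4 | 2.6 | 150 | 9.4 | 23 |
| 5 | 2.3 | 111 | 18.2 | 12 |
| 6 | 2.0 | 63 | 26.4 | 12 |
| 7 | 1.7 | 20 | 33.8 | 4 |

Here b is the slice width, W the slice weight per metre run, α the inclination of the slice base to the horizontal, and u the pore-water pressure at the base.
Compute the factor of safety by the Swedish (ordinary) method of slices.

FS = 2.08

Ordinary method of slices: FS = Σ[c'·Δl_i + (W_i cosα_i − u_i·Δl_i)·tanφ'] / Σ W_i sinα_i, with Δl_i = b_i / cosα_i.
Slice 1: Δl = 2.0/cos(-12.0°) = 2.045 m; N'_1 = 23·cos(-12.0°) − 4·2.045 = 14.3; c'Δl = 3.48; W sinα = -4.8
Slice 2: Δl = 2.5/cos(-4.1°) = 2.506 m; N'_2 = 84·cos(-4.1°) − 8·2.506 = 63.7; c'Δl = 4.26; W sinα = -6.0
Slice 3: Δl = 1.3/cos2.6° = 1.301 m; N'_3 = 62·cos2.6° − 16·1.301 = 41.1; c'Δl = 2.21; W sinα = 2.8
Slice 4: Δl = 2.6/cos9.4° = 2.635 m; N'_4 = 150·cos9.4° − 23·2.635 = 87.4; c'Δl = 4.48; W sinα = 24.5
Slice 5: Δl = 2.3/cos18.2° = 2.421 m; N'_5 = 111·cos18.2° − 12·2.421 = 76.4; c'Δl = 4.12; W sinα = 34.7
Slice 6: Δl = 2.0/cos26.4° = 2.233 m; N'_6 = 63·cos26.4° − 12·2.233 = 29.6; c'Δl = 3.80; W sinα = 28.0
Slice 7: Δl = 1.7/cos33.8° = 2.046 m; N'_7 = 20·cos33.8° − 4·2.046 = 8.4; c'Δl = 3.48; W sinα = 11.1
Σc'Δl = 25.8 kN/m; ΣN' = 321.0 kN/m; ΣW sinα = 90.3 kN/m
Resisting = 25.8 + 321.0·tan26.8° = 25.8 + 162.2 = 188.0 kN/m
FS = 188.0 / 90.3 = 2.081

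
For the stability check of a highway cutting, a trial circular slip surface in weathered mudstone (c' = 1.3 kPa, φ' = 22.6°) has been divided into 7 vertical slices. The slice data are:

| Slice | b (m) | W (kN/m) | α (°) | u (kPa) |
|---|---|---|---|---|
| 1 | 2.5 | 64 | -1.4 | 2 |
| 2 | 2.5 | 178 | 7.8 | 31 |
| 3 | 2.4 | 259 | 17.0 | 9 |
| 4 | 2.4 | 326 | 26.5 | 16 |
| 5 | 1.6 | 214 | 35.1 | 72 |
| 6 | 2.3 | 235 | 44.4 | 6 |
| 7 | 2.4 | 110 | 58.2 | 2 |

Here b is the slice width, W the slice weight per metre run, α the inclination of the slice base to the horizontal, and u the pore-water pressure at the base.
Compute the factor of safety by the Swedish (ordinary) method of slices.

FS = 0.62

Ordinary method of slices: FS = Σ[c'·Δl_i + (W_i cosα_i − u_i·Δl_i)·tanφ'] / Σ W_i sinα_i, with Δl_i = b_i / cosα_i.
Slice 1: Δl = 2.5/cos(-1.4°) = 2.501 m; N'_1 = 64·cos(-1.4°) − 2·2.501 = 59.0; c'Δl = 3.25; W sinα = -1.6
Slice 2: Δl = 2.5/cos7.8° = 2.523 m; N'_2 = 178·cos7.8° − 31·2.523 = 98.1; c'Δl = 3.28; W sinα = 24.2
Slice 3: Δl = 2.4/cos17.0° = 2.510 m; N'_3 = 259·cos17.0° − 9·2.510 = 225.1; c'Δl = 3.26; W sinα = 75.7
Slice 4: Δl = 2.4/cos26.5° = 2.682 m; N'_4 = 326·cos26.5° − 16·2.682 = 248.8; c'Δl = 3.49; W sinα = 145.5
Slice 5: Δl = 1.6/cos35.1° = 1.956 m; N'_5 = 214·cos35.1° − 72·1.956 = 34.3; c'Δl = 2.54; W sinα = 123.1
Slice 6: Δl = 2.3/cos44.4° = 3.219 m; N'_6 = 235·cos44.4° − 6·3.219 = 148.6; c'Δl = 4.18; W sinα = 164.4
Slice 7: Δl = 2.4/cos58.2° = 4.554 m; N'_7 = 110·cos58.2° − 2·4.554 = 48.9; c'Δl = 5.92; W sinα = 93.5
Σc'Δl = 25.9 kN/m; ΣN' = 862.8 kN/m; ΣW sinα = 624.7 kN/m
Resisting = 25.9 + 862.8·tan22.6° = 25.9 + 359.1 = 385.1 kN/m
FS = 385.1 / 624.7 = 0.616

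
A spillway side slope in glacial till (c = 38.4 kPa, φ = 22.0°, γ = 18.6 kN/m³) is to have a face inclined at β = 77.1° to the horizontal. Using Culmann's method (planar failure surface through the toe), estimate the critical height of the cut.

H_c = 17.44 m

Culmann's analysis gives the critical failure plane at α_cr = (β + φ)/2 = (77.1 + 22.0)/2 = 49.5°, and the critical height
H_c = (4c/γ) · sinβ cosφ / [1 − cos(β − φ)]
    = (4·38.4/18.6) · sin77.1°·cos22.0° / [1 − cos(55.1°)]
    = 8.258 · 0.9748·0.9272 / [1 − 0.5721]
    = 8.258 · 0.9038 / 0.4279
    = 17.44 m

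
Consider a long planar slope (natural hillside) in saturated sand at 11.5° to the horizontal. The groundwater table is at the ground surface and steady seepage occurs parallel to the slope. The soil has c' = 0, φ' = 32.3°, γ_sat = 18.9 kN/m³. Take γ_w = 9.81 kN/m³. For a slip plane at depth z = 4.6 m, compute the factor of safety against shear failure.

With seepage parallel to the slope and the water table at the surface, the effective normal stress on the slip plane uses the buoyant unit weight γ' = γ_sat − γ_w while the driving shear stress uses γ_sat:
FS = [c' + γ' z cos²β tanφ'] / [γ_sat z sinβ cosβ]
(For c' = 0 this reduces to FS = (γ'/γ_sat)·tanφ'/tanβ.)
γ' = 18.9 − 9.81 = 9.09 kN/m³
Numerator = 0.0 + 9.09·4.6·cos²11.5°·tan32.3° = 0.0 + 9.09·4.6·0.9603·0.6322 = 25.383 kPa
Denominator = 18.9·4.6·sin11.5°·cos11.5° = 18.9·4.6·0.1994·0.9799 = 16.985 kPa
FS = 25.383 / 16.985 = 1.494

FS = 1.49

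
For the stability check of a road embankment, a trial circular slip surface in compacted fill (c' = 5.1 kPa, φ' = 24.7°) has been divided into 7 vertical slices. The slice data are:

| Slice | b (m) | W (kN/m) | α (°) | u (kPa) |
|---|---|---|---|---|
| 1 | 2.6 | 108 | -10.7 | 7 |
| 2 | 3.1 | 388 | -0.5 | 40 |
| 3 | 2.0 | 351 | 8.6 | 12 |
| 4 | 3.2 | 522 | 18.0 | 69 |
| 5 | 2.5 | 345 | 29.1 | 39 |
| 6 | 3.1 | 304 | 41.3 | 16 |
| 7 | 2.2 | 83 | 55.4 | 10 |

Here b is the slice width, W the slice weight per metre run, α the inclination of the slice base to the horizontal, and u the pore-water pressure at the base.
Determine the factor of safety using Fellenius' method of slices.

FS = 1.13

Ordinary method of slices: FS = Σ[c'·Δl_i + (W_i cosα_i − u_i·Δl_i)·tanφ'] / Σ W_i sinα_i, with Δl_i = b_i / cosα_i.
Slice 1: Δl = 2.6/cos(-10.7°) = 2.646 m; N'_1 = 108·cos(-10.7°) − 7·2.646 = 87.6; c'Δl = 13.49; W sinα = -20.1
Slice 2: Δl = 3.1/cos(-0.5°) = 3.100 m; N'_2 = 388·cos(-0.5°) − 40·3.100 = 264.0; c'Δl = 15.81; W sinα = -3.4
Slice 3: Δl = 2.0/cos8.6° = 2.023 m; N'_3 = 351·cos8.6° − 12·2.023 = 322.8; c'Δl = 10.32; W sinα = 52.5
Slice 4: Δl = 3.2/cos18.0° = 3.365 m; N'_4 = 522·cos18.0° − 69·3.365 = 264.3; c'Δl = 17.16; W sinα = 161.3
Slice 5: Δl = 2.5/cos29.1° = 2.861 m; N'_5 = 345·cos29.1° − 39·2.861 = 189.9; c'Δl = 14.59; W sinα = 167.8
Slice 6: Δl = 3.1/cos41.3° = 4.126 m; N'_6 = 304·cos41.3° − 16·4.126 = 162.4; c'Δl = 21.04; W sinα = 200.6
Slice 7: Δl = 2.2/cos55.4° = 3.874 m; N'_7 = 83·cos55.4° − 10·3.874 = 8.4; c'Δl = 19.76; W sinα = 68.3
Σc'Δl = 112.2 kN/m; ΣN' = 1299.3 kN/m; ΣW sinα = 627.1 kN/m
Resisting = 112.2 + 1299.3·tan24.7° = 112.2 + 597.6 = 709.8 kN/m
FS = 709.8 / 627.1 = 1.132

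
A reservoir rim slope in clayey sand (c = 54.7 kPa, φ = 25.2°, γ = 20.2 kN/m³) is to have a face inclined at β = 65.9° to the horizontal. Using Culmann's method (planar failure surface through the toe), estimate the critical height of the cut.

H_c = 36.99 m

Culmann's analysis gives the critical failure plane at α_cr = (β + φ)/2 = (65.9 + 25.2)/2 = 45.6°, and the critical height
H_c = (4c/γ) · sinβ cosφ / [1 − cos(β − φ)]
    = (4·54.7/20.2) · sin65.9°·cos25.2° / [1 − cos(40.7°)]
    = 10.832 · 0.9128·0.9048 / [1 − 0.7581]
    = 10.832 · 0.8260 / 0.2419
    = 36.99 m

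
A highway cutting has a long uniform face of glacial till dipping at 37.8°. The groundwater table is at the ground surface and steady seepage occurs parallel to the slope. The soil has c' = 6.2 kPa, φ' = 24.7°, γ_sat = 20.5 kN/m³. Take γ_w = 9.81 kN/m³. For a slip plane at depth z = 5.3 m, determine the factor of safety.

With seepage parallel to the slope and the water table at the surface, the effective normal stress on the slip plane uses the buoyant unit weight γ' = γ_sat − γ_w while the driving shear stress uses γ_sat:
FS = [c' + γ' z cos²β tanφ'] / [γ_sat z sinβ cosβ]
γ' = 20.5 − 9.81 = 10.69 kN/m³
Numerator = 6.2 + 10.69·5.3·cos²37.8°·tan24.7° = 6.2 + 10.69·5.3·0.6243·0.4599 = 22.470 kPa
Denominator = 20.5·5.3·sin37.8°·cos37.8° = 20.5·5.3·0.6129·0.7902 = 52.618 kPa
FS = 22.470 / 52.618 = 0.427

FS = 0.43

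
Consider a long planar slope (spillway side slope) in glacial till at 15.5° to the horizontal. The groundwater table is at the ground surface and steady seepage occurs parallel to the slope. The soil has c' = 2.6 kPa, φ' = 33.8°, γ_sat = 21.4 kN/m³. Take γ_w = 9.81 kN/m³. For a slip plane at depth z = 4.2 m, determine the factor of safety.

With seepage parallel to the slope and the water table at the surface, the effective normal stress on the slip plane uses the buoyant unit weight γ' = γ_sat − γ_w while the driving shear stress uses γ_sat:
FS = [c' + γ' z cos²β tanφ'] / [γ_sat z sinβ cosβ]
γ' = 21.4 − 9.81 = 11.59 kN/m³
Numerator = 2.6 + 11.59·4.2·cos²15.5°·tan33.8° = 2.6 + 11.59·4.2·0.9286·0.6694 = 32.860 kPa
Denominator = 21.4·4.2·sin15.5°·cos15.5° = 21.4·4.2·0.2672·0.9636 = 23.146 kPa
FS = 32.860 / 23.146 = 1.420

FS = 1.42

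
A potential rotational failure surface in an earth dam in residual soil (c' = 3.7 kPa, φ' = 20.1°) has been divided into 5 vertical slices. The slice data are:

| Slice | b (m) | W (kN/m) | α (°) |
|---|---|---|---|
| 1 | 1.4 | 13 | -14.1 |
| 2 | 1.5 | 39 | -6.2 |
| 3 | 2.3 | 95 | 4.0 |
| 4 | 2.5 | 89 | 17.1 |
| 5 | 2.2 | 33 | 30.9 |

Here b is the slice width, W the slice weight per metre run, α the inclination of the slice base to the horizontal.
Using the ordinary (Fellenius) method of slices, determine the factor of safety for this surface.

FS = 3.15

Ordinary method of slices: FS = Σ[c'·Δl_i + (W_i cosα_i)·tanφ'] / Σ W_i sinα_i, with Δl_i = b_i / cosα_i.
Slice 1: Δl = 1.4/cos(-14.1°) = 1.443 m; N'_1 = 13·cos(-14.1°) = 12.6; c'Δl = 5.34; W sinα = -3.2
Slice 2: Δl = 1.5/cos(-6.2°) = 1.509 m; N'_2 = 39·cos(-6.2°) = 38.8; c'Δl = 5.58; W sinα = -4.2
Slice 3: Δl = 2.3/cos4.0° = 2.306 m; N'_3 = 95·cos4.0° = 94.8; c'Δl = 8.53; W sinα = 6.6
Slice 4: Δl = 2.5/cos17.1° = 2.616 m; N'_4 = 89·cos17.1° = 85.1; c'Δl = 9.68; W sinα = 26.2
Slice 5: Δl = 2.2/cos30.9° = 2.564 m; N'_5 = 33·cos30.9° = 28.3; c'Δl = 9.49; W sinα = 16.9
Σc'Δl = 38.6 kN/m; ΣN' = 259.5 kN/m; ΣW sinα = 42.4 kN/m
Resisting = 38.6 + 259.5·tan20.1° = 38.6 + 95.0 = 133.6 kN/m
FS = 133.6 / 42.4 = 3.153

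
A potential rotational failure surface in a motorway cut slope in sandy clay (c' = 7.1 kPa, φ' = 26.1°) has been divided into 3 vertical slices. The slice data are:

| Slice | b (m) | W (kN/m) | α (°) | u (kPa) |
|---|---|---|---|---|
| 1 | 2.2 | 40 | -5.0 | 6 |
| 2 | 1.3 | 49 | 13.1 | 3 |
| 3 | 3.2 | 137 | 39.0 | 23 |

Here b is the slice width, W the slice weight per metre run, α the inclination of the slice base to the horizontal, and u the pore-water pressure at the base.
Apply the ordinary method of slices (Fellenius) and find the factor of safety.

Ordinary method of slices: FS = Σ[c'·Δl_i + (W_i cosα_i − u_i·Δl_i)·tanφ'] / Σ W_i sinα_i, with Δl_i = b_i / cosα_i.
Slice 1: Δl = 2.2/cos(-5.0°) = 2.208 m; N'_1 = 40·cos(-5.0°) − 6·2.208 = 26.6; c'Δl = 15.68; W sinα = -3.5
Slice 2: Δl = 1.3/cos13.1° = 1.335 m; N'_2 = 49·cos13.1° − 3·1.335 = 43.7; c'Δl = 9.48; W sinα = 11.1
Slice 3: Δl = 3.2/cos39.0° = 4.118 m; N'_3 = 137·cos39.0° − 23·4.118 = 11.8; c'Δl = 29.24; W sinα = 86.2
Σc'Δl = 54.4 kN/m; ΣN' = 82.1 kN/m; ΣW sinα = 93.8 kN/m
Resisting = 54.4 + 82.1·tan26.1° = 54.4 + 40.2 = 94.6 kN/m
FS = 94.6 / 93.8 = 1.008

FS = 1.01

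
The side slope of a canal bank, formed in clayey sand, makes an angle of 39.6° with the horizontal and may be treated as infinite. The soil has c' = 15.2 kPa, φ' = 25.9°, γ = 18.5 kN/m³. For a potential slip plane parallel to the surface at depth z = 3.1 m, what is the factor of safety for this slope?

FS = 1.13

For an infinite slope with a slip plane parallel to the surface (no pore pressure): FS = [c' + γz cos²β tanφ'] / [γz sinβ cosβ].
γz = 18.5·3.1 = 57.35 kN/m²
Numerator = 15.2 + 57.35·cos²39.6°·tan25.9° = 15.2 + 57.35·0.5937·0.4856 = 31.733 kPa
Denominator = 57.35·sin39.6°·cos39.6° = 57.35·0.6374·0.7705 = 28.167 kPa
FS = 31.733 / 28.167 = 1.127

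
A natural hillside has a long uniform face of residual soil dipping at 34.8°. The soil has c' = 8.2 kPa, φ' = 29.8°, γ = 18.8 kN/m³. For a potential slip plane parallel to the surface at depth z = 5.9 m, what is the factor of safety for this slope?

FS = 0.98

For an infinite slope with a slip plane parallel to the surface (no pore pressure): FS = [c' + γz cos²β tanφ'] / [γz sinβ cosβ].
γz = 18.8·5.9 = 110.92 kN/m²
Numerator = 8.2 + 110.92·cos²34.8°·tan29.8° = 8.2 + 110.92·0.6743·0.5727 = 51.034 kPa
Denominator = 110.92·sin34.8°·cos34.8° = 110.92·0.5707·0.8211 = 51.982 kPa
FS = 51.034 / 51.982 = 0.982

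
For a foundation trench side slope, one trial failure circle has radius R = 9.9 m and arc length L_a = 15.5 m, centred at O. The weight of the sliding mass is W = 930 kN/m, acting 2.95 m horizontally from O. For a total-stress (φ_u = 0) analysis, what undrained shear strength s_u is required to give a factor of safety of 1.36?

s_u = 24.3 kPa

FS = s_u·L_a·R / (W·d), so s_u = FS·W·d / (L_a·R).
s_u = 1.36·930·2.95 / (15.50·9.9) = 3731.2 / 153.45 = 24.32 kPa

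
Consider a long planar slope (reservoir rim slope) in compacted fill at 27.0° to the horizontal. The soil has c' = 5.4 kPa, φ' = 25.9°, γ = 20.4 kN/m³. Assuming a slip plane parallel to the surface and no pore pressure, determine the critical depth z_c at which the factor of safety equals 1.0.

z_c = 13.92 m

Setting FS = 1.00 in FS = [c' + γz cos²β tanφ'] / [γz sinβ cosβ] and solving for z:
z = c' / [γ cosβ (FS·sinβ − cosβ·tanφ')]
  = 5.4 / [20.4·cos27.0°·(1.00·sin27.0° − cos27.0°·tan25.9°)]
  = 5.4 / [20.4·0.8910·(1.00·0.4540 − 0.8910·0.4856)]
  = 5.4 / 0.3879 = 13.921 m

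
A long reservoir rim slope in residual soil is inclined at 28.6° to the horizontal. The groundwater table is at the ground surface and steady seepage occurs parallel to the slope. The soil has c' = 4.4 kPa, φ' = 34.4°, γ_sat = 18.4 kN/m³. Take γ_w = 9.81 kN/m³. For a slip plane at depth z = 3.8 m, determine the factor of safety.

FS = 0.74

With seepage parallel to the slope and the water table at the surface, the effective normal stress on the slip plane uses the buoyant unit weight γ' = γ_sat − γ_w while the driving shear stress uses γ_sat:
FS = [c' + γ' z cos²β tanφ'] / [γ_sat z sinβ cosβ]
γ' = 18.4 − 9.81 = 8.59 kN/m³
Numerator = 4.4 + 8.59·3.8·cos²28.6°·tan34.4° = 4.4 + 8.59·3.8·0.7709·0.6847 = 21.629 kPa
Denominator = 18.4·3.8·sin28.6°·cos28.6° = 18.4·3.8·0.4787·0.8780 = 29.386 kPa
FS = 21.629 / 29.386 = 0.736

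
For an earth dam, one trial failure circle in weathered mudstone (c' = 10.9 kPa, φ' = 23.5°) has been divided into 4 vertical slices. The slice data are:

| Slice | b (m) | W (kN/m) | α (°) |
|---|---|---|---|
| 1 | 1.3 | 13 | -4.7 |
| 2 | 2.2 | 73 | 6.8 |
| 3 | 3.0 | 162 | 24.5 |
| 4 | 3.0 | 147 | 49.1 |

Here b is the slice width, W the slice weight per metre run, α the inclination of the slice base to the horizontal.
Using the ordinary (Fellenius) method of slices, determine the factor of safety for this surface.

FS = 1.44

Ordinary method of slices: FS = Σ[c'·Δl_i + (W_i cosα_i)·tanφ'] / Σ W_i sinα_i, with Δl_i = b_i / cosα_i.
Slice 1: Δl = 1.3/cos(-4.7°) = 1.304 m; N'_1 = 13·cos(-4.7°) = 13.0; c'Δl = 14.22; W sinα = -1.1
Slice 2: Δl = 2.2/cos6.8° = 2.216 m; N'_2 = 73·cos6.8° = 72.5; c'Δl = 24.15; W sinα = 8.6
Slice 3: Δl = 3.0/cos24.5° = 3.297 m; N'_3 = 162·cos24.5° = 147.4; c'Δl = 35.94; W sinα = 67.2
Slice 4: Δl = 3.0/cos49.1° = 4.582 m; N'_4 = 147·cos49.1° = 96.2; c'Δl = 49.94; W sinα = 111.1
Σc'Δl = 124.2 kN/m; ΣN' = 329.1 kN/m; ΣW sinα = 185.9 kN/m
Resisting = 124.2 + 329.1·tan23.5° = 124.2 + 143.1 = 267.3 kN/m
FS = 267.3 / 185.9 = 1.438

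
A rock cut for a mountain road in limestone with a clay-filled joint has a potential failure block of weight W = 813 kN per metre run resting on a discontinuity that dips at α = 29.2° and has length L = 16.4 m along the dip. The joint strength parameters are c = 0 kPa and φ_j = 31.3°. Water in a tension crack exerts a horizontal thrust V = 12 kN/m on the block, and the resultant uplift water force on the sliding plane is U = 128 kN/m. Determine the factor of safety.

FS = 0.86

Resolving the block weight along and normal to the plane and applying the Mohr–Coulomb strength on the joint:
N' = W cosα − U − V sinα = 813·cos29.2° − 128 − 12·sin29.2° = 575.8 kN/m
Driving force T = W sinα + V cosα = 813·sin29.2° + 12·cos29.2° = 407.1 kN/m
Resisting force R = c·L + N'·tanφ_j = 0·16.4 + 575.8·tan31.3° = 0.0 + 350.1 = 350.1 kN/m
FS = R / T = 350.1 / 407.1 = 0.860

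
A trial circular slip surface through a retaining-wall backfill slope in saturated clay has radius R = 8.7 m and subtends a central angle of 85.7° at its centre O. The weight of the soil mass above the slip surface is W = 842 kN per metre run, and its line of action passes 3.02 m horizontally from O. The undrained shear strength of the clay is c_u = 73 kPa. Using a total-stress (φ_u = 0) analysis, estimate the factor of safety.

Taking moments about the centre O, the resisting moment is provided by the undrained shear strength acting along the arc:
Arc length L_a = R·θ = 8.7·(85.7°·π/180) = 8.7·1.4957 = 13.01 m
M_R = c_u·L_a·R = 73·13.01·8.7 = 8264.6 kN·m/m
M_D = W·d = 842·3.02 = 2542.8 kN·m/m
FS = M_R / M_D = 8264.6 / 2542.8 = 3.250

FS = 3.25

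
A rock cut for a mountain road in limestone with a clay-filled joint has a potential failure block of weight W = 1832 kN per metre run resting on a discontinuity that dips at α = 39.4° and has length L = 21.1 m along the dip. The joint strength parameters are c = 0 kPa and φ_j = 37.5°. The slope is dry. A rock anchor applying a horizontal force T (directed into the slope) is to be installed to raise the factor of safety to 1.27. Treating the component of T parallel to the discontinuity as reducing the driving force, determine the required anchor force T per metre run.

T = 266 kN/m

Resolving forces along and normal to the sliding plane, with the horizontal anchor force T adding T·sinα to the effective normal force and T·cosα acting up the plane against the driving force:
FS = [cL + (W cosα + T sinα) tanφ_j] / [W sinα − T cosα]
Without the anchor: N' = 1415.6 kN/m, driving T_d = 1162.8 kN/m, resisting R = 0·21.1 + 1415.6·tan37.5° = 1086.3 kN/m, FS = 0.93.
Setting FS = 1.27 and solving for T:
1.27·(1162.8 − T cos39.4°) = 1086.3 + T sin39.4°·tan37.5°
T·(sin39.4°·tan37.5° + 1.27·cos39.4°) = 1.27·1162.8 − 1086.3
T·(0.6347·0.7673 + 1.27·0.7727) = 1476.8 − 1086.3 = 390.5
T·1.4684 = 390.5
T = 265.9 kN/m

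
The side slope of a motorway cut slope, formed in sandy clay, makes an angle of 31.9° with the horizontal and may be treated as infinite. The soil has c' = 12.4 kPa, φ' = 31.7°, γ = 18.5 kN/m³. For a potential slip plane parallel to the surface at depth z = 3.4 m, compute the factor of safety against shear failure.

For an infinite slope with a slip plane parallel to the surface (no pore pressure): FS = [c' + γz cos²β tanφ'] / [γz sinβ cosβ].
γz = 18.5·3.4 = 62.90 kN/m²
Numerator = 12.4 + 62.90·cos²31.9°·tan31.7° = 12.4 + 62.90·0.7208·0.6176 = 40.400 kPa
Denominator = 62.90·sin31.9°·cos31.9° = 62.90·0.5284·0.8490 = 28.219 kPa
FS = 40.400 / 28.219 = 1.432

FS = 1.43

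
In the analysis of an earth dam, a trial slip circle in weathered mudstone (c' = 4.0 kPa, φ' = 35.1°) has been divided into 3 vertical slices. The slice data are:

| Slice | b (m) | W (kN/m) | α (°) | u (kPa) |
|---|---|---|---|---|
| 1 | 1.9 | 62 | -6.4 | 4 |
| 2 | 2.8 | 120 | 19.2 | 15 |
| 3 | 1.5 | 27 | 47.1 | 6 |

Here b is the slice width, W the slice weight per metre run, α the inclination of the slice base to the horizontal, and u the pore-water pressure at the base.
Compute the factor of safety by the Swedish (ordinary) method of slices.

FS = 2.26

Ordinary method of slices: FS = Σ[c'·Δl_i + (W_i cosα_i − u_i·Δl_i)·tanφ'] / Σ W_i sinα_i, with Δl_i = b_i / cosα_i.
Slice 1: Δl = 1.9/cos(-6.4°) = 1.912 m; N'_1 = 62·cos(-6.4°) − 4·1.912 = 54.0; c'Δl = 7.65; W sinα = -6.9
Slice 2: Δl = 2.8/cos19.2° = 2.965 m; N'_2 = 120·cos19.2° − 15·2.965 = 68.9; c'Δl = 11.86; W sinα = 39.5
Slice 3: Δl = 1.5/cos47.1° = 2.204 m; N'_3 = 27·cos47.1° − 6·2.204 = 5.2; c'Δl = 8.81; W sinα = 19.8
Σc'Δl = 28.3 kN/m; ΣN' = 128.0 kN/m; ΣW sinα = 52.3 kN/m
Resisting = 28.3 + 128.0·tan35.1° = 28.3 + 89.9 = 118.3 kN/m
FS = 118.3 / 52.3 = 2.260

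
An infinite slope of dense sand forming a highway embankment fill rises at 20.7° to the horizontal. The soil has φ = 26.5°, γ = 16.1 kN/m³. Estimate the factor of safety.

FS = 1.32

For a dry cohesionless infinite slope the factor of safety is FS = tanφ / tanβ.
FS = tan26.5° / tan20.7° = 0.4986 / 0.3779 = 1.319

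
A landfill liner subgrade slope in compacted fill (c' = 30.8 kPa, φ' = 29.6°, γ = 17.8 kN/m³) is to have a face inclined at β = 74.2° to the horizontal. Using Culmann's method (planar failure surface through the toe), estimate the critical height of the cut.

H_c = 20.11 m

Culmann's analysis gives the critical failure plane at α_cr = (β + φ')/2 = (74.2 + 29.6)/2 = 51.9°, and the critical height
H_c = (4c'/γ) · sinβ cosφ' / [1 − cos(β − φ')]
    = (4·30.8/17.8) · sin74.2°·cos29.6° / [1 − cos(44.6°)]
    = 6.921 · 0.9622·0.8695 / [1 − 0.7120]
    = 6.921 · 0.8366 / 0.2880
    = 20.11 m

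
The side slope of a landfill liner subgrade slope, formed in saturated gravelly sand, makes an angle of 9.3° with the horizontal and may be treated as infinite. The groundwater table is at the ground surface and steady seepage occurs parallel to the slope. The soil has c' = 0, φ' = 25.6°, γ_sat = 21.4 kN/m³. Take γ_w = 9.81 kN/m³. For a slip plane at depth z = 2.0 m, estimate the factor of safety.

FS = 1.58

With seepage parallel to the slope and the water table at the surface, the effective normal stress on the slip plane uses the buoyant unit weight γ' = γ_sat − γ_w while the driving shear stress uses γ_sat:
FS = [c' + γ' z cos²β tanφ'] / [γ_sat z sinβ cosβ]
(For c' = 0 this reduces to FS = (γ'/γ_sat)·tanφ'/tanβ.)
γ' = 21.4 − 9.81 = 11.59 kN/m³
Numerator = 0.0 + 11.59·2.0·cos²9.3°·tan25.6° = 0.0 + 11.59·2.0·0.9739·0.4791 = 10.816 kPa
Denominator = 21.4·2.0·sin9.3°·cos9.3° = 21.4·2.0·0.1616·0.9869 = 6.826 kPa
FS = 10.816 / 6.826 = 1.585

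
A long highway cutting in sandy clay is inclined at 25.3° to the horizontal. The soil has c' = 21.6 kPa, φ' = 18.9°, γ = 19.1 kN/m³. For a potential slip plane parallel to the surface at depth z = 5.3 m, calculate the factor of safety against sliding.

For an infinite slope with a slip plane parallel to the surface (no pore pressure): FS = [c' + γz cos²β tanφ'] / [γz sinβ cosβ].
γz = 19.1·5.3 = 101.23 kN/m²
Numerator = 21.6 + 101.23·cos²25.3°·tan18.9° = 21.6 + 101.23·0.8174·0.3424 = 49.929 kPa
Denominator = 101.23·sin25.3°·cos25.3° = 101.23·0.4274·0.9041 = 39.112 kPa
FS = 49.929 / 39.112 = 1.277

FS = 1.28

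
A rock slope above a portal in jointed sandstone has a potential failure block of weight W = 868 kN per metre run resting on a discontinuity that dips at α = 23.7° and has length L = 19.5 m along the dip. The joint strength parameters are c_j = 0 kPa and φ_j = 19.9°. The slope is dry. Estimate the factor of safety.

FS = 0.82

Resolving the block weight along and normal to the plane and applying the Mohr–Coulomb strength on the joint:
N' = W cosα = 868·cos23.7° = 794.8 kN/m
Driving force T = W sinα = 868·sin23.7° = 348.9 kN/m
Resisting force R = c_j·L + N'·tanφ_j = 0·19.5 + 794.8·tan19.9° = 0.0 + 287.7 = 287.7 kN/m
FS = R / T = 287.7 / 348.9 = 0.825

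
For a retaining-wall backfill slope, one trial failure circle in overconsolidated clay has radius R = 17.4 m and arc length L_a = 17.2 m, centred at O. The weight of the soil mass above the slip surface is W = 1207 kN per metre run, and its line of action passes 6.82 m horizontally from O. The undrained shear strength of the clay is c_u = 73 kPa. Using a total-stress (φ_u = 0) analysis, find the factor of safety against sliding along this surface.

Taking moments about the centre O, the resisting moment is provided by the undrained shear strength acting along the arc:
M_R = c_u·L_a·R = 73·17.20·17.4 = 21847.4 kN·m/m
M_D = W·d = 1207·6.82 = 8231.7 kN·m/m
FS = M_R / M_D = 21847.4 / 8231.7 = 2.654

FS = 2.65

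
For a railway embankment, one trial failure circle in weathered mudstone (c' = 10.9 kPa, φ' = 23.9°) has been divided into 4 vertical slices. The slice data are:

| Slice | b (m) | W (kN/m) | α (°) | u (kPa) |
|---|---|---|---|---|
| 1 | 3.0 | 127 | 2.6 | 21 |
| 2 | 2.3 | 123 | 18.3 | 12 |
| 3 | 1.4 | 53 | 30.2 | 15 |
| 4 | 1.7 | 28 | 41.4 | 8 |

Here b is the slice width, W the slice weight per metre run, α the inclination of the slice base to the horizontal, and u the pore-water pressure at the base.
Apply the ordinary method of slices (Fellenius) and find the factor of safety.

FS = 2.00

Ordinary method of slices: FS = Σ[c'·Δl_i + (W_i cosα_i − u_i·Δl_i)·tanφ'] / Σ W_i sinα_i, with Δl_i = b_i / cosα_i.
Slice 1: Δl = 3.0/cos2.6° = 3.003 m; N'_1 = 127·cos2.6° − 21·3.003 = 63.8; c'Δl = 32.73; W sinα = 5.8
Slice 2: Δl = 2.3/cos18.3° = 2.423 m; N'_2 = 123·cos18.3° − 12·2.423 = 87.7; c'Δl = 26.41; W sinα = 38.6
Slice 3: Δl = 1.4/cos30.2° = 1.620 m; N'_3 = 53·cos30.2° − 15·1.620 = 21.5; c'Δl = 17.66; W sinα = 26.7
Slice 4: Δl = 1.7/cos41.4° = 2.266 m; N'_4 = 28·cos41.4° − 8·2.266 = 2.9; c'Δl = 24.70; W sinα = 18.5
Σc'Δl = 101.5 kN/m; ΣN' = 175.9 kN/m; ΣW sinα = 89.6 kN/m
Resisting = 101.5 + 175.9·tan23.9° = 101.5 + 77.9 = 179.4 kN/m
FS = 179.4 / 89.6 = 2.004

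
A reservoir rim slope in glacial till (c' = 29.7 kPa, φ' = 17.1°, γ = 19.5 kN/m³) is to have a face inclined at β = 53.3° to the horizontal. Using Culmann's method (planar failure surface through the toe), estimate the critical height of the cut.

Culmann's analysis gives the critical failure plane at α_cr = (β + φ')/2 = (53.3 + 17.1)/2 = 35.2°, and the critical height
H_c = (4c'/γ) · sinβ cosφ' / [1 − cos(β − φ')]
    = (4·29.7/19.5) · sin53.3°·cos17.1° / [1 − cos(36.2°)]
    = 6.092 · 0.8018·0.9558 / [1 − 0.8070]
    = 6.092 · 0.7663 / 0.1930
    = 24.19 m

H_c = 24.19 m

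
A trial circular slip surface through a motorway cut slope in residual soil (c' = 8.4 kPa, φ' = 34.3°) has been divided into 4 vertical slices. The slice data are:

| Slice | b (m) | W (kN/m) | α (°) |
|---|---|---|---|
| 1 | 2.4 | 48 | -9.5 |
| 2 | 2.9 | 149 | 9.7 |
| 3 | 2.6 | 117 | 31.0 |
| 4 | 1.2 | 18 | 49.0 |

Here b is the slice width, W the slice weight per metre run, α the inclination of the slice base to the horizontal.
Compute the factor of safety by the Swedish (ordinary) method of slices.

FS = 3.24

Ordinary method of slices: FS = Σ[c'·Δl_i + (W_i cosα_i)·tanφ'] / Σ W_i sinα_i, with Δl_i = b_i / cosα_i.
Slice 1: Δl = 2.4/cos(-9.5°) = 2.433 m; N'_1 = 48·cos(-9.5°) = 47.3; c'Δl = 20.44; W sinα = -7.9
Slice 2: Δl = 2.9/cos9.7° = 2.942 m; N'_2 = 149·cos9.7° = 146.9; c'Δl = 24.71; W sinα = 25.1
Slice 3: Δl = 2.6/cos31.0° = 3.033 m; N'_3 = 117·cos31.0° = 100.3; c'Δl = 25.48; W sinα = 60.3
Slice 4: Δl = 1.2/cos49.0° = 1.829 m; N'_4 = 18·cos49.0° = 11.8; c'Δl = 15.36; W sinα = 13.6
Σc'Δl = 86.0 kN/m; ΣN' = 306.3 kN/m; ΣW sinα = 91.0 kN/m
Resisting = 86.0 + 306.3·tan34.3° = 86.0 + 208.9 = 294.9 kN/m
FS = 294.9 / 91.0 = 3.240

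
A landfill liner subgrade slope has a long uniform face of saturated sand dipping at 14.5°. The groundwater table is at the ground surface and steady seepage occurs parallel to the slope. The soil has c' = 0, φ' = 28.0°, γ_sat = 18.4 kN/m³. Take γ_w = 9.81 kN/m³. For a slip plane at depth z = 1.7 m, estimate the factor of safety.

FS = 0.96

With seepage parallel to the slope and the water table at the surface, the effective normal stress on the slip plane uses the buoyant unit weight γ' = γ_sat − γ_w while the driving shear stress uses γ_sat:
FS = [c' + γ' z cos²β tanφ'] / [γ_sat z sinβ cosβ]
(For c' = 0 this reduces to FS = (γ'/γ_sat)·tanφ'/tanβ.)
γ' = 18.4 − 9.81 = 8.59 kN/m³
Numerator = 0.0 + 8.59·1.7·cos²14.5°·tan28.0° = 0.0 + 8.59·1.7·0.9373·0.5317 = 7.278 kPa
Denominator = 18.4·1.7·sin14.5°·cos14.5° = 18.4·1.7·0.2504·0.9681 = 7.582 kPa
FS = 7.278 / 7.582 = 0.960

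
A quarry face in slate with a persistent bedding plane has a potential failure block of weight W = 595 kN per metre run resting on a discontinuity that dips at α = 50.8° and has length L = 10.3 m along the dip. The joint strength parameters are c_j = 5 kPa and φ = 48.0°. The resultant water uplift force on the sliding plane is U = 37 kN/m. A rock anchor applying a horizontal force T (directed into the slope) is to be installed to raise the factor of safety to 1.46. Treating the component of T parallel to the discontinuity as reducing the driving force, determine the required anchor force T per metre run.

Resolving forces along and normal to the sliding plane, with the horizontal anchor force T adding T·sinα to the effective normal force and T·cosα acting up the plane against the driving force:
FS = [c_jL + (W cosα − U + T sinα) tanφ] / [W sinα − T cosα]
Without the anchor: N' = 339.1 kN/m, driving T_d = 461.1 kN/m, resisting R = 5·10.3 + 339.1·tan48.0° = 428.1 kN/m, FS = 0.93.
Setting FS = 1.46 and solving for T:
1.46·(461.1 − T cos50.8°) = 428.1 + T sin50.8°·tan48.0°
T·(sin50.8°·tan48.0° + 1.46·cos50.8°) = 1.46·461.1 − 428.1
T·(0.7749·1.1106 + 1.46·0.6320) = 673.2 − 428.1 = 245.1
T·1.7834 = 245.1
T = 137.5 kN/m

T = 137 kN/m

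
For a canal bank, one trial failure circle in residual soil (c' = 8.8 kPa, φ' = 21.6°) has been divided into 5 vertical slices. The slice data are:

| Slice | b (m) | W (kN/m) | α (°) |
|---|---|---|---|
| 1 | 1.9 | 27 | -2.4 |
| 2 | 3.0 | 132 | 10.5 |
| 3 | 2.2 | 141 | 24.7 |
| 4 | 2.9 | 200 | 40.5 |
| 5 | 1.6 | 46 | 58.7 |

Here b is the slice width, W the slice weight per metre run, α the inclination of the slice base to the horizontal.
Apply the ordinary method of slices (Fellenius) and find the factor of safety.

FS = 1.23

Ordinary method of slices: FS = Σ[c'·Δl_i + (W_i cosα_i)·tanφ'] / Σ W_i sinα_i, with Δl_i = b_i / cosα_i.
Slice 1: Δl = 1.9/cos(-2.4°) = 1.902 m; N'_1 = 27·cos(-2.4°) = 27.0; c'Δl = 16.73; W sinα = -1.1
Slice 2: Δl = 3.0/cos10.5° = 3.051 m; N'_2 = 132·cos10.5° = 129.8; c'Δl = 26.85; W sinα = 24.1
Slice 3: Δl = 2.2/cos24.7° = 2.422 m; N'_3 = 141·cos24.7° = 128.1; c'Δl = 21.31; W sinα = 58.9
Slice 4: Δl = 2.9/cos40.5° = 3.814 m; N'_4 = 200·cos40.5° = 152.1; c'Δl = 33.56; W sinα = 129.9
Slice 5: Δl = 1.6/cos58.7° = 3.080 m; N'_5 = 46·cos58.7° = 23.9; c'Δl = 27.10; W sinα = 39.3
Σc'Δl = 125.6 kN/m; ΣN' = 460.8 kN/m; ΣW sinα = 251.0 kN/m
Resisting = 125.6 + 460.8·tan21.6° = 125.6 + 182.5 = 308.0 kN/m
FS = 308.0 / 251.0 = 1.227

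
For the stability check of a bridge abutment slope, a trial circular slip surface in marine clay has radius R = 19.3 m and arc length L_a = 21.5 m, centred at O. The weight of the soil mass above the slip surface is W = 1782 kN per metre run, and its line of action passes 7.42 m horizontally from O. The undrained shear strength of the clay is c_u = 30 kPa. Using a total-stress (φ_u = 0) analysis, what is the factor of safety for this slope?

Taking moments about the centre O, the resisting moment is provided by the undrained shear strength acting along the arc:
M_R = c_u·L_a·R = 30·21.50·19.3 = 12448.5 kN·m/m
M_D = W·d = 1782·7.42 = 13222.4 kN·m/m
FS = M_R / M_D = 12448.5 / 13222.4 = 0.941

FS = 0.94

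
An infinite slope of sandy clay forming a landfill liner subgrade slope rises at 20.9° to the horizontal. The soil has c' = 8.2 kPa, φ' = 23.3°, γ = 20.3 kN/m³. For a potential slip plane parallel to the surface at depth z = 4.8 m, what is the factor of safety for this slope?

For an infinite slope with a slip plane parallel to the surface (no pore pressure): FS = [c' + γz cos²β tanφ'] / [γz sinβ cosβ].
γz = 20.3·4.8 = 97.44 kN/m²
Numerator = 8.2 + 97.44·cos²20.9°·tan23.3° = 8.2 + 97.44·0.8727·0.4307 = 44.824 kPa
Denominator = 97.44·sin20.9°·cos20.9° = 97.44·0.3567·0.9342 = 32.473 kPa
FS = 44.824 / 32.473 = 1.380

FS = 1.38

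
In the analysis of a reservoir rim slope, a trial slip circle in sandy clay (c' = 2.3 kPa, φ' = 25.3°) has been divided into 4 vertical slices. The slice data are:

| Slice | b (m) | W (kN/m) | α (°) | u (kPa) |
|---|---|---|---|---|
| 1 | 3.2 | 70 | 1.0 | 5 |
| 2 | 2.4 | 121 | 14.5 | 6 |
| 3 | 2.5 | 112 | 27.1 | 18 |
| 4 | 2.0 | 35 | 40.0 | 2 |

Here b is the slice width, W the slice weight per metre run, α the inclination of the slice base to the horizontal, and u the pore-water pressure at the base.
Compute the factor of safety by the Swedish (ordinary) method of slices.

Ordinary method of slices: FS = Σ[c'·Δl_i + (W_i cosα_i − u_i·Δl_i)·tanφ'] / Σ W_i sinα_i, with Δl_i = b_i / cosα_i.
Slice 1: Δl = 3.2/cos1.0° = 3.200 m; N'_1 = 70·cos1.0° − 5·3.200 = 54.0; c'Δl = 7.36; W sinα = 1.2
Slice 2: Δl = 2.4/cos14.5° = 2.479 m; N'_2 = 121·cos14.5° − 6·2.479 = 102.3; c'Δl = 5.70; W sinα = 30.3
Slice 3: Δl = 2.5/cos27.1° = 2.808 m; N'_3 = 112·cos27.1° − 18·2.808 = 49.2; c'Δl = 6.46; W sinα = 51.0
Slice 4: Δl = 2.0/cos40.0° = 2.611 m; N'_4 = 35·cos40.0° − 2·2.611 = 21.6; c'Δl = 6.00; W sinα = 22.5
Σc'Δl = 25.5 kN/m; ΣN' = 227.0 kN/m; ΣW sinα = 105.0 kN/m
Resisting = 25.5 + 227.0·tan25.3° = 25.5 + 107.3 = 132.8 kN/m
FS = 132.8 / 105.0 = 1.265

FS = 1.26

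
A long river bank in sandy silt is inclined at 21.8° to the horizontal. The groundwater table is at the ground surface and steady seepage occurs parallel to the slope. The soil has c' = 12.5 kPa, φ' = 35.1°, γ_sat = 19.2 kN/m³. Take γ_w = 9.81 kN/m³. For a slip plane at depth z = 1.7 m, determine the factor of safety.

FS = 1.97

With seepage parallel to the slope and the water table at the surface, the effective normal stress on the slip plane uses the buoyant unit weight γ' = γ_sat − γ_w while the driving shear stress uses γ_sat:
FS = [c' + γ' z cos²β tanφ'] / [γ_sat z sinβ cosβ]
γ' = 19.2 − 9.81 = 9.39 kN/m³
Numerator = 12.5 + 9.39·1.7·cos²21.8°·tan35.1° = 12.5 + 9.39·1.7·0.8621·0.7028 = 22.172 kPa
Denominator = 19.2·1.7·sin21.8°·cos21.8° = 19.2·1.7·0.3714·0.9285 = 11.255 kPa
FS = 22.172 / 11.255 = 1.970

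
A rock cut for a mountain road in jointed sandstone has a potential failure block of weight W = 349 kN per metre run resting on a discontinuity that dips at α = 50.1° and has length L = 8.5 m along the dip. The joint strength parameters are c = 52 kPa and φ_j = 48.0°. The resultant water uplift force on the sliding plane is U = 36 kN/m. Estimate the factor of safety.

Resolving the block weight along and normal to the plane and applying the Mohr–Coulomb strength on the joint:
N' = W cosα − U = 349·cos50.1° − 36 = 187.9 kN/m
Driving force T = W sinα = 349·sin50.1° = 267.7 kN/m
Resisting force R = c·L + N'·tanφ_j = 52·8.5 + 187.9·tan48.0° = 442.0 + 208.6 = 650.6 kN/m
FS = R / T = 650.6 / 267.7 = 2.430

FS = 2.43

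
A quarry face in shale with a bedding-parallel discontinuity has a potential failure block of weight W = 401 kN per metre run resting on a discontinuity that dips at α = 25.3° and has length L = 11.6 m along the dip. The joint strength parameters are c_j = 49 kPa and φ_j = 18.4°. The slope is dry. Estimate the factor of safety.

Resolving the block weight along and normal to the plane and applying the Mohr–Coulomb strength on the joint:
N' = W cosα = 401·cos25.3° = 362.5 kN/m
Driving force T = W sinα = 401·sin25.3° = 171.4 kN/m
Resisting force R = c_j·L + N'·tanφ_j = 49·11.6 + 362.5·tan18.4° = 568.4 + 120.6 = 689.0 kN/m
FS = R / T = 689.0 / 171.4 = 4.021

FS = 4.02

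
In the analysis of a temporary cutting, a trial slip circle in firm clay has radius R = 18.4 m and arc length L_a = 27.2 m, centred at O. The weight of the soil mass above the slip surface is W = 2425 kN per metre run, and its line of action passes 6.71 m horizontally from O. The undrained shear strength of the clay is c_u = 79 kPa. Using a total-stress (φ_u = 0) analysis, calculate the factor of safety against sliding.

FS = 2.43

Taking moments about the centre O, the resisting moment is provided by the undrained shear strength acting along the arc:
M_R = c_u·L_a·R = 79·27.20·18.4 = 39537.9 kN·m/m
M_D = W·d = 2425·6.71 = 16271.8 kN·m/m
FS = M_R / M_D = 39537.9 / 16271.8 = 2.430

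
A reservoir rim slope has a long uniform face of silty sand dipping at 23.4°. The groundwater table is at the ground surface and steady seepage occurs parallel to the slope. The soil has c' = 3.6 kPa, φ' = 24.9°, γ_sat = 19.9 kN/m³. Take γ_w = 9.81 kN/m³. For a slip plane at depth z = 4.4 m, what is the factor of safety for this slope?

FS = 0.66

With seepage parallel to the slope and the water table at the surface, the effective normal stress on the slip plane uses the buoyant unit weight γ' = γ_sat − γ_w while the driving shear stress uses γ_sat:
FS = [c' + γ' z cos²β tanφ'] / [γ_sat z sinβ cosβ]
γ' = 19.9 − 9.81 = 10.09 kN/m³
Numerator = 3.6 + 10.09·4.4·cos²23.4°·tan24.9° = 3.6 + 10.09·4.4·0.8423·0.4642 = 20.958 kPa
Denominator = 19.9·4.4·sin23.4°·cos23.4° = 19.9·4.4·0.3971·0.9178 = 31.914 kPa
FS = 20.958 / 31.914 = 0.657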